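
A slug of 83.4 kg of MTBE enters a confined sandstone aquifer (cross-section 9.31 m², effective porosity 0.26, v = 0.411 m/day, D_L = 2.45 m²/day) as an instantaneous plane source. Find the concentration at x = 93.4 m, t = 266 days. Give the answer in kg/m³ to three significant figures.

0.345 kg/m³

For an instantaneous plane source, C(x,t) = M/(n_e·A·√(4πDt)) · exp(−(x−vt)²/(4Dt)), with n_e·A the pore (flow) area.
Plume center vt = 0.411 × 266 = 109.326 m, so the well at 93.4 m is 15.926 m upgradient of the peak.
√(4πDt) = 90.50 m, giving peak height M/(n_e·A·√(4πDt)) = 83.4/(0.26 × 9.31 × 90.50) = 0.3807 kg/m³.
(x−vt)²/(4Dt) = (-15.926)²/(4 × 2.45 × 266) = 0.09730; exp(−0.09730) = 0.9073.
C = 0.3807 × 0.9073 = 0.345 kg/m³.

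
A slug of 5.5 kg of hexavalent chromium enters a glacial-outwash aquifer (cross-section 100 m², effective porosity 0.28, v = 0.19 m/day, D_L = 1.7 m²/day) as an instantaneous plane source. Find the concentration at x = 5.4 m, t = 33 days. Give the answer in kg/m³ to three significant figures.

0.00737 kg/m³

For an instantaneous plane source, C(x,t) = M/(n_e·A·√(4πDt)) · exp(−(x−vt)²/(4Dt)), with n_e·A the pore (flow) area.
Plume center vt = 0.19 × 33 = 6.27 m, so the well at 5.4 m is 0.87 m upgradient of the peak.
√(4πDt) = 26.55 m, giving peak height M/(n_e·A·√(4πDt)) = 5.5/(0.28 × 100 × 26.55) = 0.007398 kg/m³.
(x−vt)²/(4Dt) = (-0.87)²/(4 × 1.7 × 33) = 0.003373; exp(−0.003373) = 0.9966.
C = 0.007398 × 0.9966 = 0.00737 kg/m³.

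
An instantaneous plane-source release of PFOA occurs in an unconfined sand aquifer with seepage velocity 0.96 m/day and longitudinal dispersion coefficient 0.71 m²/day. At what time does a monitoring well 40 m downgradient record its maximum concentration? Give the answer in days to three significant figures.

For the 1D instantaneous-source solution, setting ∂C/∂t = 0 at fixed x gives v²t² + 2Dt − x² = 0, so t = (√(D² + v²x²) − D)/v².
√(D² + v²x²) = √(0.71² + 0.96² × 40²) = 38.41; v² = 0.9216.
t = (38.41 − 0.71)/0.9216 = 40.9 days (vs. the pure-advection estimate x/v = 41.7 d).

40.9 days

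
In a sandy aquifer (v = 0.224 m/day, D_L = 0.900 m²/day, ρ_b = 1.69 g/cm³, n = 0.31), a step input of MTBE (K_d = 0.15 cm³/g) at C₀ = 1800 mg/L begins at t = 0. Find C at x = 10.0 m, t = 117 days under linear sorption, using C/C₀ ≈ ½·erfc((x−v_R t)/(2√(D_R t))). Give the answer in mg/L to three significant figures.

1190 mg/L

Retardation factor R = 1 + ρ_b·K_d/n = 1 + 1.69 × 0.15/0.31 = 1.818.
Sorption retards both mechanisms: v_R = v/R = 0.1232 m/day, D_R = D/R = 0.4950 m²/day.
v_R·t = 0.1232 × 117 = 14.4144 m; 2√(D_R t) = 15.22 m; argument = (10.0 − 14.4144)/15.22 = -0.2900.
C = C₀ × ½·erfc(-0.2900) = 1800 × 0.6591 = 1190 mg/L.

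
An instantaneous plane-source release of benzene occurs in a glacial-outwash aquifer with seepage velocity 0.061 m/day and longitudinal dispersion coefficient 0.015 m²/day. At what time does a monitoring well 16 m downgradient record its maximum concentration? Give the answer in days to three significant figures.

258 days

For the 1D instantaneous-source solution, setting ∂C/∂t = 0 at fixed x gives v²t² + 2Dt − x² = 0, so t = (√(D² + v²x²) − D)/v².
√(D² + v²x²) = √(0.015² + 0.061² × 16²) = 0.9761; v² = 0.003721.
t = (0.9761 − 0.015)/0.003721 = 258 days (vs. the pure-advection estimate x/v = 262 d).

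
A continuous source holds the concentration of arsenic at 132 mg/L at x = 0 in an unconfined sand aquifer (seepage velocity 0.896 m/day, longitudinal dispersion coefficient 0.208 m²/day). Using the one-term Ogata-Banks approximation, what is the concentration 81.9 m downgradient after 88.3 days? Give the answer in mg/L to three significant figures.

For a continuous step input, C/C₀ ≈ ½·erfc((x−vt)/(2√(Dt))).
vt = 0.896 × 88.3 = 79.1168 m and 2√(Dt) = 2√(0.208 × 88.3) = 8.571 m.
Argument (x−vt)/(2√(Dt)) = (81.9 − 79.1168)/8.571 = 0.3247; ½·erfc(0.3247) = 0.3230.
C = 132 × 0.3230 = 42.6 mg/L.

42.6 mg/L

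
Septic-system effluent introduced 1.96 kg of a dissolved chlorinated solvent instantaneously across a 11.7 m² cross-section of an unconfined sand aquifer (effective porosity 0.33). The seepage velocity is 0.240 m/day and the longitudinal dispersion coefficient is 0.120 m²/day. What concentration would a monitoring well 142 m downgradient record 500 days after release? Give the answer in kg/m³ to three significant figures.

For an instantaneous plane source, C(x,t) = M/(n_e·A·√(4πDt)) · exp(−(x−vt)²/(4Dt)), with n_e·A the pore (flow) area.
Plume center vt = 0.240 × 500 = 120 m, so the well at 142 m is 22 m downgradient of the peak.
√(4πDt) = 27.46 m, giving peak height M/(n_e·A·√(4πDt)) = 1.96/(0.33 × 11.7 × 27.46) = 0.01849 kg/m³.
(x−vt)²/(4Dt) = (22)²/(4 × 0.120 × 500) = 2.017; exp(−2.017) = 0.1331.
C = 0.01849 × 0.1331 = 0.00246 kg/m³.

0.00246 kg/m³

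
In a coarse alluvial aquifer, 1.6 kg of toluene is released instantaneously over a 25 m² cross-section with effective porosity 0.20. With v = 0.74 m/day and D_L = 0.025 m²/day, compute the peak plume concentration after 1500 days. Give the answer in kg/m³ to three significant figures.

The peak of an instantaneous 1D plume sits at x = vt; there the Gaussian factor is 1 and C_max = M/(n_e·A·√(4πDt)), where n_e·A is the pore area the mass is dissolved in.
√(4πDt) = √(4π × 0.025 × 1500) = 21.71 m, so C_max = 1.6/(0.20 × 25 × 21.71) = 0.0147 kg/m³.

0.0147 kg/m³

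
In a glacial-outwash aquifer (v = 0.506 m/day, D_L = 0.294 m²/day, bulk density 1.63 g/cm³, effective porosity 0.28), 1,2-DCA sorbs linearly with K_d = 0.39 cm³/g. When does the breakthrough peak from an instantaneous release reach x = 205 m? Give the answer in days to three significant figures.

1320 days

Retardation factor R = 1 + ρ_b·K_d/n = 1 + 1.63 × 0.39/0.28 = 3.270.
Sorption retards both mechanisms: v_R = v/R = 0.1547 m/day, D_R = D/R = 0.08991 m²/day.
Peak time from v_R²t² + 2D_R t − x² = 0: t = (√(D_R² + v_R²x²) − D_R)/v_R².
√(D_R² + v_R²x²) = √(0.08991² + 0.1547² × 205²) = 31.71; v_R² = 0.02393.
t = (31.71 − 0.08991)/0.02393 = 1320 days.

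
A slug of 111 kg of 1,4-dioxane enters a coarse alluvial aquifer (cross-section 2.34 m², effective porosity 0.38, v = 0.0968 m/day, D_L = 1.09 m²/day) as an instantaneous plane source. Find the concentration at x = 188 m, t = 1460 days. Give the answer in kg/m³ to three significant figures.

0.627 kg/m³

For an instantaneous plane source, C(x,t) = M/(n_e·A·√(4πDt)) · exp(−(x−vt)²/(4Dt)), with n_e·A the pore (flow) area.
Plume center vt = 0.0968 × 1460 = 141.328 m, so the well at 188 m is 46.672 m downgradient of the peak.
√(4πDt) = 141.4 m, giving peak height M/(n_e·A·√(4πDt)) = 111/(0.38 × 2.34 × 141.4) = 0.8828 kg/m³.
(x−vt)²/(4Dt) = (46.672)²/(4 × 1.09 × 1460) = 0.3422; exp(−0.3422) = 0.7102.
C = 0.8828 × 0.7102 = 0.627 kg/m³.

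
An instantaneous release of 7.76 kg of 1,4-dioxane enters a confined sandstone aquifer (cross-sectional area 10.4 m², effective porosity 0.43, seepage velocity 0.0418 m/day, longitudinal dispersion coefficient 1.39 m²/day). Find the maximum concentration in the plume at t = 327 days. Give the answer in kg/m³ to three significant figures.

The peak of an instantaneous 1D plume sits at x = vt; there the Gaussian factor is 1 and C_max = M/(n_e·A·√(4πDt)), where n_e·A is the pore area the mass is dissolved in.
√(4πDt) = √(4π × 1.39 × 327) = 75.58 m, so C_max = 7.76/(0.43 × 10.4 × 75.58) = 0.0230 kg/m³.

0.0230 kg/m³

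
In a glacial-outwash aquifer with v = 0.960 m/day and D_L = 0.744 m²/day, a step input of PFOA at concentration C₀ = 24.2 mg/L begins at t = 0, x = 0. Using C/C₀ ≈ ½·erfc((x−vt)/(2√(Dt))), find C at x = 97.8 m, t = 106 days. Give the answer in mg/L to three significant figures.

For a continuous step input, C/C₀ ≈ ½·erfc((x−vt)/(2√(Dt))).
vt = 0.960 × 106 = 101.76 m and 2√(Dt) = 2√(0.744 × 106) = 17.76 m.
Argument (x−vt)/(2√(Dt)) = (97.8 − 101.76)/17.76 = -0.2230; ½·erfc(-0.2230) = 0.6238.
C = 24.2 × 0.6238 = 15.1 mg/L.

15.1 mg/L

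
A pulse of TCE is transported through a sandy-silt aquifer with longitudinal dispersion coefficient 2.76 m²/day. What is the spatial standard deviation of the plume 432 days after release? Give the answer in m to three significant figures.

Dispersive spreading gives a Gaussian with σ² = 2Dt; advection only shifts the center.
σ = √(2 × 2.76 × 432) = 48.8 m.

48.8 m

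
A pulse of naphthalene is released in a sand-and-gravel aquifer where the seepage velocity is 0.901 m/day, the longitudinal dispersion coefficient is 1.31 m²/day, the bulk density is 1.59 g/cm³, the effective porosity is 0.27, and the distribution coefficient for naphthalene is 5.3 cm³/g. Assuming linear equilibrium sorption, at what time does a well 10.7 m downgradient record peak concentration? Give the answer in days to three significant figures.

334 days

Retardation factor R = 1 + ρ_b·K_d/n = 1 + 1.59 × 5.3/0.27 = 32.21.
Sorption retards both mechanisms: v_R = v/R = 0.02797 m/day, D_R = D/R = 0.04067 m²/day.
Peak time from v_R²t² + 2D_R t − x² = 0: t = (√(D_R² + v_R²x²) − D_R)/v_R².
√(D_R² + v_R²x²) = √(0.04067² + 0.02797² × 10.7²) = 0.3020; v_R² = 0.0007823.
t = (0.3020 − 0.04067)/0.0007823 = 334 days.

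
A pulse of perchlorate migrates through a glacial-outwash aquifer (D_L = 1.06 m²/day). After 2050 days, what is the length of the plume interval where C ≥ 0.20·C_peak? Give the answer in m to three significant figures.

The plume is Gaussian with σ = √(2Dt) = √(2 × 1.06 × 2050) = 65.92 m.
C/C_peak = exp(−Δx²/(2σ²)) = 0.20 ⇒ Δx = σ·√(−2 ln 0.20) = 65.92 × 1.794 = 118.3 m.
Width = 2Δx = 237 m.

237 m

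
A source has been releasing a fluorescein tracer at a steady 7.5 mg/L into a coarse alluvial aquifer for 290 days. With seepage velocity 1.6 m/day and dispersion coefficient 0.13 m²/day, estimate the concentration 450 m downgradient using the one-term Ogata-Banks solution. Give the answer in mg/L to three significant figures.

7.10 mg/L

For a continuous step input, C/C₀ ≈ ½·erfc((x−vt)/(2√(Dt))).
vt = 1.6 × 290 = 464 m and 2√(Dt) = 2√(0.13 × 290) = 12.28 m.
Argument (x−vt)/(2√(Dt)) = (450 − 464)/12.28 = -1.140; ½·erfc(-1.140) = 0.9465.
C = 7.5 × 0.9465 = 7.10 mg/L.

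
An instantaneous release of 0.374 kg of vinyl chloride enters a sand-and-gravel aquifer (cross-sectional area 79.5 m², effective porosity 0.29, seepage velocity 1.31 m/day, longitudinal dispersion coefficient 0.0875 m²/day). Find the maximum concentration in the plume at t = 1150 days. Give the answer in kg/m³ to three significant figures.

0.000456 kg/m³

The peak of an instantaneous 1D plume sits at x = vt; there the Gaussian factor is 1 and C_max = M/(n_e·A·√(4πDt)), where n_e·A is the pore area the mass is dissolved in.
√(4πDt) = √(4π × 0.0875 × 1150) = 35.56 m, so C_max = 0.374/(0.29 × 79.5 × 35.56) = 0.000456 kg/m³.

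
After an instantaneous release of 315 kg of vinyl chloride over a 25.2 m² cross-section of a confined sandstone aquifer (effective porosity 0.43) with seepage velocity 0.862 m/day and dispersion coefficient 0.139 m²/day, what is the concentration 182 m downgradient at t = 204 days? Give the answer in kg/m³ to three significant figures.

1.10 kg/m³

For an instantaneous plane source, C(x,t) = M/(n_e·A·√(4πDt)) · exp(−(x−vt)²/(4Dt)), with n_e·A the pore (flow) area.
Plume center vt = 0.862 × 204 = 175.848 m, so the well at 182 m is 6.152 m downgradient of the peak.
√(4πDt) = 18.88 m, giving peak height M/(n_e·A·√(4πDt)) = 315/(0.43 × 25.2 × 18.88) = 1.540 kg/m³.
(x−vt)²/(4Dt) = (6.152)²/(4 × 0.139 × 204) = 0.3337; exp(−0.3337) = 0.7163.
C = 1.540 × 0.7163 = 1.10 kg/m³.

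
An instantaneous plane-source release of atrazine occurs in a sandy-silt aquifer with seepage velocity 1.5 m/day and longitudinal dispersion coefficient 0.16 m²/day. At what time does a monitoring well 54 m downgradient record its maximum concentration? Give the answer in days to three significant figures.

35.9 days

For the 1D instantaneous-source solution, setting ∂C/∂t = 0 at fixed x gives v²t² + 2Dt − x² = 0, so t = (√(D² + v²x²) − D)/v².
√(D² + v²x²) = √(0.16² + 1.5² × 54²) = 81.00; v² = 2.25.
t = (81.00 − 0.16)/2.25 = 35.9 days (vs. the pure-advection estimate x/v = 36.0 d).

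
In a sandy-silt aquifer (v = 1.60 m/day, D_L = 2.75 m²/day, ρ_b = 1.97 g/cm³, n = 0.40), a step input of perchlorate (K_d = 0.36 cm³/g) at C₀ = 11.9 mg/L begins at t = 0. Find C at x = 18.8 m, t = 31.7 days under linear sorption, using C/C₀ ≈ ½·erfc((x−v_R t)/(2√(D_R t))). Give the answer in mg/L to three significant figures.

Retardation factor R = 1 + ρ_b·K_d/n = 1 + 1.97 × 0.36/0.40 = 2.773.
Sorption retards both mechanisms: v_R = v/R = 0.5770 m/day, D_R = D/R = 0.9917 m²/day.
v_R·t = 0.5770 × 31.7 = 18.2909 m; 2√(D_R t) = 11.21 m; argument = (18.8 − 18.2909)/11.21 = 0.04541.
C = C₀ × ½·erfc(0.04541) = 11.9 × 0.4744 = 5.65 mg/L.

5.65 mg/L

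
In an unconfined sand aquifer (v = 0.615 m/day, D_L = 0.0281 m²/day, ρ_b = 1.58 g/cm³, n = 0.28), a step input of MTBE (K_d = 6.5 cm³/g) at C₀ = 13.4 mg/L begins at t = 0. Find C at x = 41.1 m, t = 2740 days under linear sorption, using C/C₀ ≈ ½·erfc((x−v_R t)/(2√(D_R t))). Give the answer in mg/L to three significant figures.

12.9 mg/L

Retardation factor R = 1 + ρ_b·K_d/n = 1 + 1.58 × 6.5/0.28 = 37.68.
Sorption retards both mechanisms: v_R = v/R = 0.01632 m/day, D_R = D/R = 0.0007458 m²/day.
v_R·t = 0.01632 × 2740 = 44.7168 m; 2√(D_R t) = 2.859 m; argument = (41.1 − 44.7168)/2.859 = -1.265.
C = C₀ × ½·erfc(-1.265) = 13.4 × 0.9632 = 12.9 mg/L.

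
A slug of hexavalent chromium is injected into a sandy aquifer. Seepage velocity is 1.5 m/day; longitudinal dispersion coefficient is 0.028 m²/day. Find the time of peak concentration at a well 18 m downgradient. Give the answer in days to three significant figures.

For the 1D instantaneous-source solution, setting ∂C/∂t = 0 at fixed x gives v²t² + 2Dt − x² = 0, so t = (√(D² + v²x²) − D)/v².
√(D² + v²x²) = √(0.028² + 1.5² × 18²) = 27.00; v² = 2.25.
t = (27.00 − 0.028)/2.25 = 12.0 days (vs. the pure-advection estimate x/v = 12.0 d).

12.0 days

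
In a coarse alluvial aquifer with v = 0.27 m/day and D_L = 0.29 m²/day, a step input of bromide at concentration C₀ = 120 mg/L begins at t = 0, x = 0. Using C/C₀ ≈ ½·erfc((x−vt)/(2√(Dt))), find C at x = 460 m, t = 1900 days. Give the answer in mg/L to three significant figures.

For a continuous step input, C/C₀ ≈ ½·erfc((x−vt)/(2√(Dt))).
vt = 0.27 × 1900 = 513 m and 2√(Dt) = 2√(0.29 × 1900) = 46.95 m.
Argument (x−vt)/(2√(Dt)) = (460 − 513)/46.95 = -1.129; ½·erfc(-1.129) = 0.9448.
C = 120 × 0.9448 = 113 mg/L.

113 mg/L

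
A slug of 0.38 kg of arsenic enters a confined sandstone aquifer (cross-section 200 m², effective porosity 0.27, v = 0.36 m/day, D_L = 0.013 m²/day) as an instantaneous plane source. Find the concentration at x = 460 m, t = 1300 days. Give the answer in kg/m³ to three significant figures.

0.000187 kg/m³

For an instantaneous plane source, C(x,t) = M/(n_e·A·√(4πDt)) · exp(−(x−vt)²/(4Dt)), with n_e·A the pore (flow) area.
Plume center vt = 0.36 × 1300 = 468 m, so the well at 460 m is 8 m upgradient of the peak.
√(4πDt) = 14.57 m, giving peak height M/(n_e·A·√(4πDt)) = 0.38/(0.27 × 200 × 14.57) = 0.0004830 kg/m³.
(x−vt)²/(4Dt) = (-8)²/(4 × 0.013 × 1300) = 0.9467; exp(−0.9467) = 0.3880.
C = 0.0004830 × 0.3880 = 0.000187 kg/m³.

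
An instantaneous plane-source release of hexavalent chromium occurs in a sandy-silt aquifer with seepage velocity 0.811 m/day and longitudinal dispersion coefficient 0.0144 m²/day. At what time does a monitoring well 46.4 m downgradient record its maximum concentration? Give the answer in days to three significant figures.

57.2 days

For the 1D instantaneous-source solution, setting ∂C/∂t = 0 at fixed x gives v²t² + 2Dt − x² = 0, so t = (√(D² + v²x²) − D)/v².
√(D² + v²x²) = √(0.0144² + 0.811² × 46.4²) = 37.63; v² = 0.657721.
t = (37.63 − 0.0144)/0.657721 = 57.2 days (vs. the pure-advection estimate x/v = 57.2 d).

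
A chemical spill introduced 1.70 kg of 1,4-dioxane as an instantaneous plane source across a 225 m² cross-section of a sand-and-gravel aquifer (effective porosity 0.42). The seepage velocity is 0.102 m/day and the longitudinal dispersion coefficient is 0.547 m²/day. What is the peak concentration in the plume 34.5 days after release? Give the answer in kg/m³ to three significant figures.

The peak of an instantaneous 1D plume sits at x = vt; there the Gaussian factor is 1 and C_max = M/(n_e·A·√(4πDt)), where n_e·A is the pore area the mass is dissolved in.
√(4πDt) = √(4π × 0.547 × 34.5) = 15.40 m, so C_max = 1.70/(0.42 × 225 × 15.40) = 0.00117 kg/m³.

0.00117 kg/m³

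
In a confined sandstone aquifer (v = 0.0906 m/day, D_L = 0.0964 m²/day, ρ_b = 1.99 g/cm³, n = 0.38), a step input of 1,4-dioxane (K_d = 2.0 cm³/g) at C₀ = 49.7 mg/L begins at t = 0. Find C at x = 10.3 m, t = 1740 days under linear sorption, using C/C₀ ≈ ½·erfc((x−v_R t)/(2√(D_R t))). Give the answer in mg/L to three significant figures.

Retardation factor R = 1 + ρ_b·K_d/n = 1 + 1.99 × 2.0/0.38 = 11.47.
Sorption retards both mechanisms: v_R = v/R = 0.007899 m/day, D_R = D/R = 0.008405 m²/day.
v_R·t = 0.007899 × 1740 = 13.74426 m; 2√(D_R t) = 7.648 m; argument = (10.3 − 13.74426)/7.648 = -0.4503.
C = C₀ × ½·erfc(-0.4503) = 49.7 × 0.7379 = 36.7 mg/L.

36.7 mg/L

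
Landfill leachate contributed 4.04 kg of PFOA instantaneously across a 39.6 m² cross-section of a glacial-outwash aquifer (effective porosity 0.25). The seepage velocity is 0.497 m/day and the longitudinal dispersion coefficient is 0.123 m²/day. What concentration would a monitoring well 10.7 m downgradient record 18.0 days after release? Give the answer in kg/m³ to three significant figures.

For an instantaneous plane source, C(x,t) = M/(n_e·A·√(4πDt)) · exp(−(x−vt)²/(4Dt)), with n_e·A the pore (flow) area.
Plume center vt = 0.497 × 18.0 = 8.946 m, so the well at 10.7 m is 1.754 m downgradient of the peak.
√(4πDt) = 5.275 m, giving peak height M/(n_e·A·√(4πDt)) = 4.04/(0.25 × 39.6 × 5.275) = 0.07736 kg/m³.
(x−vt)²/(4Dt) = (1.754)²/(4 × 0.123 × 18.0) = 0.3474; exp(−0.3474) = 0.7065.
C = 0.07736 × 0.7065 = 0.0547 kg/m³.

0.0547 kg/m³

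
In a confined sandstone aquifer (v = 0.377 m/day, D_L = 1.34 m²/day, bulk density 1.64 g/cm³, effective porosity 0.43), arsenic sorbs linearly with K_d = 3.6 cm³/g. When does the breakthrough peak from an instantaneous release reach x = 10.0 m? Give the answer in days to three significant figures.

Retardation factor R = 1 + ρ_b·K_d/n = 1 + 1.64 × 3.6/0.43 = 14.73.
Sorption retards both mechanisms: v_R = v/R = 0.02559 m/day, D_R = D/R = 0.09097 m²/day.
Peak time from v_R²t² + 2D_R t − x² = 0: t = (√(D_R² + v_R²x²) − D_R)/v_R².
√(D_R² + v_R²x²) = √(0.09097² + 0.02559² × 10.0²) = 0.2716; v_R² = 0.0006548.
t = (0.2716 − 0.09097)/0.0006548 = 276 days.

276 days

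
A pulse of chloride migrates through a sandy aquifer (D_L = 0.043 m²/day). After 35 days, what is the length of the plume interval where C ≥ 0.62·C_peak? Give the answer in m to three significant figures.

3.39 m

The plume is Gaussian with σ = √(2Dt) = √(2 × 0.043 × 35) = 1.735 m.
C/C_peak = exp(−Δx²/(2σ²)) = 0.62 ⇒ Δx = σ·√(−2 ln 0.62) = 1.735 × 0.9778 = 1.696 m.
Width = 2Δx = 3.39 m.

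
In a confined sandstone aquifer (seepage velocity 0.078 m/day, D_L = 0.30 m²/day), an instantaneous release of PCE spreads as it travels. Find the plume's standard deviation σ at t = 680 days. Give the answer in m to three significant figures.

Dispersive spreading gives a Gaussian with σ² = 2Dt; advection only shifts the center.
σ = √(2 × 0.30 × 680) = 20.2 m.

20.2 m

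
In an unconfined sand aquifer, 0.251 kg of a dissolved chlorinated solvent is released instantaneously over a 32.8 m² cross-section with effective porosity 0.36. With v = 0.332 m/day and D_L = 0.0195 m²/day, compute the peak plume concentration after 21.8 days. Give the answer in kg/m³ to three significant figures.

The peak of an instantaneous 1D plume sits at x = vt; there the Gaussian factor is 1 and C_max = M/(n_e·A·√(4πDt)), where n_e·A is the pore area the mass is dissolved in.
√(4πDt) = √(4π × 0.0195 × 21.8) = 2.311 m, so C_max = 0.251/(0.36 × 32.8 × 2.311) = 0.00920 kg/m³.

0.00920 kg/m³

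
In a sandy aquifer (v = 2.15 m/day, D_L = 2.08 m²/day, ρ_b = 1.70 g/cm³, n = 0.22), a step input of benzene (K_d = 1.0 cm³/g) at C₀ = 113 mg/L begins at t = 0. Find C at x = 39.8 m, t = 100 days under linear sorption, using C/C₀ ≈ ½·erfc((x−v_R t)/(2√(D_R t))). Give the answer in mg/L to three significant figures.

Retardation factor R = 1 + ρ_b·K_d/n = 1 + 1.70 × 1.0/0.22 = 8.727.
Sorption retards both mechanisms: v_R = v/R = 0.2464 m/day, D_R = D/R = 0.2383 m²/day.
v_R·t = 0.2464 × 100 = 24.64 m; 2√(D_R t) = 9.763 m; argument = (39.8 − 24.64)/9.763 = 1.553.
C = C₀ × ½·erfc(1.553) = 113 × 0.01404 = 1.59 mg/L.

1.59 mg/L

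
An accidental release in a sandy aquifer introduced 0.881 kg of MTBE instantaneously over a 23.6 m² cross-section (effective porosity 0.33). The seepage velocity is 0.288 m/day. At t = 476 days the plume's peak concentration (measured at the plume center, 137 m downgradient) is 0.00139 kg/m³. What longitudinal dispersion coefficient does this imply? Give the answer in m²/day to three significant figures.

At the plume center C_max = M/(n_e·A·√(4πDt)), so D = M²/(4πt·(n_e·A·C_max)²).
n_e·A·C_max = 0.33 × 23.6 × 0.00139 = 0.01083 kg/m.
D = 0.881²/(4π × 476 × 0.01083²) = 1.11 m²/day.

1.11 m²/day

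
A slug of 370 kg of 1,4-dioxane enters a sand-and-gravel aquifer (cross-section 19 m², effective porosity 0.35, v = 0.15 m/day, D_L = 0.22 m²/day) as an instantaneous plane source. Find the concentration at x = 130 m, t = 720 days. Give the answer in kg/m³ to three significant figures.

0.581 kg/m³

For an instantaneous plane source, C(x,t) = M/(n_e·A·√(4πDt)) · exp(−(x−vt)²/(4Dt)), with n_e·A the pore (flow) area.
Plume center vt = 0.15 × 720 = 108 m, so the well at 130 m is 22 m downgradient of the peak.
√(4πDt) = 44.62 m, giving peak height M/(n_e·A·√(4πDt)) = 370/(0.35 × 19 × 44.62) = 1.247 kg/m³.
(x−vt)²/(4Dt) = (22)²/(4 × 0.22 × 720) = 0.7639; exp(−0.7639) = 0.4658.
C = 1.247 × 0.4658 = 0.581 kg/m³.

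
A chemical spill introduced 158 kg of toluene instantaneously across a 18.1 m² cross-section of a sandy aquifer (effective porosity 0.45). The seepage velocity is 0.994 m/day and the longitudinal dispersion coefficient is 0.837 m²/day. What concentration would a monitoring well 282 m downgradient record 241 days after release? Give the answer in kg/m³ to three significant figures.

0.0413 kg/m³

For an instantaneous plane source, C(x,t) = M/(n_e·A·√(4πDt)) · exp(−(x−vt)²/(4Dt)), with n_e·A the pore (flow) area.
Plume center vt = 0.994 × 241 = 239.554 m, so the well at 282 m is 42.446 m downgradient of the peak.
√(4πDt) = 50.35 m, giving peak height M/(n_e·A·√(4πDt)) = 158/(0.45 × 18.1 × 50.35) = 0.3853 kg/m³.
(x−vt)²/(4Dt) = (42.446)²/(4 × 0.837 × 241) = 2.233; exp(−2.233) = 0.1072.
C = 0.3853 × 0.1072 = 0.0413 kg/m³.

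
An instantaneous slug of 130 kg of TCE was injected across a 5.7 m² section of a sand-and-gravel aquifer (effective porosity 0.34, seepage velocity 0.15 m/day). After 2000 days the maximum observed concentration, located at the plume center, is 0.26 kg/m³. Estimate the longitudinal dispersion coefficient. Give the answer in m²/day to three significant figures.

2.65 m²/day

At the plume center C_max = M/(n_e·A·√(4πDt)), so D = M²/(4πt·(n_e·A·C_max)²).
n_e·A·C_max = 0.34 × 5.7 × 0.26 = 0.5039 kg/m.
D = 130²/(4π × 2000 × 0.5039²) = 2.65 m²/day.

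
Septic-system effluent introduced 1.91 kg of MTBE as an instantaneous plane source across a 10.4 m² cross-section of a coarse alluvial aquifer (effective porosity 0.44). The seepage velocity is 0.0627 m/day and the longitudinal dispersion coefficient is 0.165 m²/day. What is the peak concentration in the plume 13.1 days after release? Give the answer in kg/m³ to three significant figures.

0.0801 kg/m³

The peak of an instantaneous 1D plume sits at x = vt; there the Gaussian factor is 1 and C_max = M/(n_e·A·√(4πDt)), where n_e·A is the pore area the mass is dissolved in.
√(4πDt) = √(4π × 0.165 × 13.1) = 5.212 m, so C_max = 1.91/(0.44 × 10.4 × 5.212) = 0.0801 kg/m³.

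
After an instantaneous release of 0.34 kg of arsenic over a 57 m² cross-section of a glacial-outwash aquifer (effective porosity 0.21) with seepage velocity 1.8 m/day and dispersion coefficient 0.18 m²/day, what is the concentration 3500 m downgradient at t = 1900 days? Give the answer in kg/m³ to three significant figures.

4.03e-06 kg/m³

For an instantaneous plane source, C(x,t) = M/(n_e·A·√(4πDt)) · exp(−(x−vt)²/(4Dt)), with n_e·A the pore (flow) area.
Plume center vt = 1.8 × 1900 = 3420 m, so the well at 3500 m is 80 m downgradient of the peak.
√(4πDt) = 65.56 m, giving peak height M/(n_e·A·√(4πDt)) = 0.34/(0.21 × 57 × 65.56) = 0.0004333 kg/m³.
(x−vt)²/(4Dt) = (80)²/(4 × 0.18 × 1900) = 4.678; exp(−4.678) = 0.009298.
C = 0.0004333 × 0.009298 = 4.03e-06 kg/m³.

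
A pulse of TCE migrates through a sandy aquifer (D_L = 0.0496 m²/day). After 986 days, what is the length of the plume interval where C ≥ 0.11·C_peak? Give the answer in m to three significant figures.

41.6 m

The plume is Gaussian with σ = √(2Dt) = √(2 × 0.0496 × 986) = 9.890 m.
C/C_peak = exp(−Δx²/(2σ²)) = 0.11 ⇒ Δx = σ·√(−2 ln 0.11) = 9.890 × 2.101 = 20.78 m.
Width = 2Δx = 41.6 m.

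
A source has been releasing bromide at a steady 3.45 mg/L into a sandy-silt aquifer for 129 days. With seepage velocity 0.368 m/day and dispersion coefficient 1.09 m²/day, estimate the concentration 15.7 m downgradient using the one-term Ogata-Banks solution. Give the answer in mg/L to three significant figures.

3.35 mg/L

For a continuous step input, C/C₀ ≈ ½·erfc((x−vt)/(2√(Dt))).
vt = 0.368 × 129 = 47.472 m and 2√(Dt) = 2√(1.09 × 129) = 23.72 m.
Argument (x−vt)/(2√(Dt)) = (15.7 − 47.472)/23.72 = -1.339; ½·erfc(-1.339) = 0.9709.
C = 3.45 × 0.9709 = 3.35 mg/L.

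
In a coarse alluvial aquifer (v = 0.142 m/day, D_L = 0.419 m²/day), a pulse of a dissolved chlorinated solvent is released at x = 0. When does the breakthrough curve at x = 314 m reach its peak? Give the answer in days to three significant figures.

2190 days

For the 1D instantaneous-source solution, setting ∂C/∂t = 0 at fixed x gives v²t² + 2Dt − x² = 0, so t = (√(D² + v²x²) − D)/v².
√(D² + v²x²) = √(0.419² + 0.142² × 314²) = 44.59; v² = 0.020164.
t = (44.59 − 0.419)/0.020164 = 2190 days (vs. the pure-advection estimate x/v = 2210 d).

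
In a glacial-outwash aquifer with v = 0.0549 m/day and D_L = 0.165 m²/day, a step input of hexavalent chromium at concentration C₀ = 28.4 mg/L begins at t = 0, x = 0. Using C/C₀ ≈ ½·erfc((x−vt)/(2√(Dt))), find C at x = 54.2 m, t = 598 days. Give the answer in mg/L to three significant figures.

1.82 mg/L

For a continuous step input, C/C₀ ≈ ½·erfc((x−vt)/(2√(Dt))).
vt = 0.0549 × 598 = 32.8302 m and 2√(Dt) = 2√(0.165 × 598) = 19.87 m.
Argument (x−vt)/(2√(Dt)) = (54.2 − 32.8302)/19.87 = 1.075; ½·erfc(1.075) = 0.06422.
C = 28.4 × 0.06422 = 1.82 mg/L.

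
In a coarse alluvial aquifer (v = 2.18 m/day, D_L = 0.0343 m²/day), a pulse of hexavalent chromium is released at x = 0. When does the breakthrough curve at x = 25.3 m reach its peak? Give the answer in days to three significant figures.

11.6 days

For the 1D instantaneous-source solution, setting ∂C/∂t = 0 at fixed x gives v²t² + 2Dt − x² = 0, so t = (√(D² + v²x²) − D)/v².
√(D² + v²x²) = √(0.0343² + 2.18² × 25.3²) = 55.15; v² = 4.7524.
t = (55.15 − 0.0343)/4.7524 = 11.6 days (vs. the pure-advection estimate x/v = 11.6 d).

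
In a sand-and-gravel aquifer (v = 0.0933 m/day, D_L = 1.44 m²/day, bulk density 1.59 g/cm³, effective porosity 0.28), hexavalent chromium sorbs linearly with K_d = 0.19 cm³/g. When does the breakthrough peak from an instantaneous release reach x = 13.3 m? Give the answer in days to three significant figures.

110 days

Retardation factor R = 1 + ρ_b·K_d/n = 1 + 1.59 × 0.19/0.28 = 2.079.
Sorption retards both mechanisms: v_R = v/R = 0.04488 m/day, D_R = D/R = 0.6926 m²/day.
Peak time from v_R²t² + 2D_R t − x² = 0: t = (√(D_R² + v_R²x²) − D_R)/v_R².
√(D_R² + v_R²x²) = √(0.6926² + 0.04488² × 13.3²) = 0.9143; v_R² = 0.002014.
t = (0.9143 − 0.6926)/0.002014 = 110 days.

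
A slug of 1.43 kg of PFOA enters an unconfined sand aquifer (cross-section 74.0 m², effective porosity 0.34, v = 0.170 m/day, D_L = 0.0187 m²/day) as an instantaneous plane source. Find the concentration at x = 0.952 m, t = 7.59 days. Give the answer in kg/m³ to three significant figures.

For an instantaneous plane source, C(x,t) = M/(n_e·A·√(4πDt)) · exp(−(x−vt)²/(4Dt)), with n_e·A the pore (flow) area.
Plume center vt = 0.170 × 7.59 = 1.2903 m, so the well at 0.952 m is 0.3383 m upgradient of the peak.
√(4πDt) = 1.336 m, giving peak height M/(n_e·A·√(4πDt)) = 1.43/(0.34 × 74.0 × 1.336) = 0.04254 kg/m³.
(x−vt)²/(4Dt) = (-0.3383)²/(4 × 0.0187 × 7.59) = 0.2016; exp(−0.2016) = 0.8174.
C = 0.04254 × 0.8174 = 0.0348 kg/m³.

0.0348 kg/m³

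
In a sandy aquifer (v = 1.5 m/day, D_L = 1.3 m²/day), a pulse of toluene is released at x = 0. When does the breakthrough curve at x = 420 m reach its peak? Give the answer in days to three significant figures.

279 days

For the 1D instantaneous-source solution, setting ∂C/∂t = 0 at fixed x gives v²t² + 2Dt − x² = 0, so t = (√(D² + v²x²) − D)/v².
√(D² + v²x²) = √(1.3² + 1.5² × 420²) = 630.0; v² = 2.25.
t = (630.0 − 1.3)/2.25 = 279 days (vs. the pure-advection estimate x/v = 280 d).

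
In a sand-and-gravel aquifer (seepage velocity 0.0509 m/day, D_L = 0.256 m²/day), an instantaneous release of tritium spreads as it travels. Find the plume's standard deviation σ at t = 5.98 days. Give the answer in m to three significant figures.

1.75 m

Dispersive spreading gives a Gaussian with σ² = 2Dt; advection only shifts the center.
σ = √(2 × 0.256 × 5.98) = 1.75 m.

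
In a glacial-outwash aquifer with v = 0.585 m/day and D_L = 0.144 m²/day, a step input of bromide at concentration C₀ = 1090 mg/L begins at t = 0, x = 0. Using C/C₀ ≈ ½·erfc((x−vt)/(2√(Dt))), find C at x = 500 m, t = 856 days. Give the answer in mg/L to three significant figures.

For a continuous step input, C/C₀ ≈ ½·erfc((x−vt)/(2√(Dt))).
vt = 0.585 × 856 = 500.76 m and 2√(Dt) = 2√(0.144 × 856) = 22.20 m.
Argument (x−vt)/(2√(Dt)) = (500 − 500.76)/22.20 = -0.03423; ½·erfc(-0.03423) = 0.5193.
C = 1090 × 0.5193 = 566 mg/L.

566 mg/L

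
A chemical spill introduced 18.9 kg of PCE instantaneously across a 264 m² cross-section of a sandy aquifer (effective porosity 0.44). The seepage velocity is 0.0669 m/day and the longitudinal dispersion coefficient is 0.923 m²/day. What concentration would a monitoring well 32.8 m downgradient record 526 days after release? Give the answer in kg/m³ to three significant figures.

For an instantaneous plane source, C(x,t) = M/(n_e·A·√(4πDt)) · exp(−(x−vt)²/(4Dt)), with n_e·A the pore (flow) area.
Plume center vt = 0.0669 × 526 = 35.1894 m, so the well at 32.8 m is 2.3894 m upgradient of the peak.
√(4πDt) = 78.11 m, giving peak height M/(n_e·A·√(4πDt)) = 18.9/(0.44 × 264 × 78.11) = 0.002083 kg/m³.
(x−vt)²/(4Dt) = (-2.3894)²/(4 × 0.923 × 526) = 0.002940; exp(−0.002940) = 0.9971.
C = 0.002083 × 0.9971 = 0.00208 kg/m³.

0.00208 kg/m³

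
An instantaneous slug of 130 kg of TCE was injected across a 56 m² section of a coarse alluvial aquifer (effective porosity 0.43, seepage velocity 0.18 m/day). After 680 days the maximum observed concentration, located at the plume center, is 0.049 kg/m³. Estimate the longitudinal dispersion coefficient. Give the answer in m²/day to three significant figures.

1.42 m²/day

At the plume center C_max = M/(n_e·A·√(4πDt)), so D = M²/(4πt·(n_e·A·C_max)²).
n_e·A·C_max = 0.43 × 56 × 0.049 = 1.180 kg/m.
D = 130²/(4π × 680 × 1.180²) = 1.42 m²/day.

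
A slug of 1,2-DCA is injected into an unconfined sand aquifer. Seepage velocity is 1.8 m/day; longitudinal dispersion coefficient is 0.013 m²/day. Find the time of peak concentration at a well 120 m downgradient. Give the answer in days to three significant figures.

66.7 days

For the 1D instantaneous-source solution, setting ∂C/∂t = 0 at fixed x gives v²t² + 2Dt − x² = 0, so t = (√(D² + v²x²) − D)/v².
√(D² + v²x²) = √(0.013² + 1.8² × 120²) = 216.0; v² = 3.24.
t = (216.0 − 0.013)/3.24 = 66.7 days (vs. the pure-advection estimate x/v = 66.7 d).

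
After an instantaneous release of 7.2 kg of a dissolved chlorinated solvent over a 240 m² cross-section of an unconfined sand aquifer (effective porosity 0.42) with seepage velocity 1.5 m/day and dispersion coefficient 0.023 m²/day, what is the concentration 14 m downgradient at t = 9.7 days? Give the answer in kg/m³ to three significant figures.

For an instantaneous plane source, C(x,t) = M/(n_e·A·√(4πDt)) · exp(−(x−vt)²/(4Dt)), with n_e·A the pore (flow) area.
Plume center vt = 1.5 × 9.7 = 14.55 m, so the well at 14 m is 0.55 m upgradient of the peak.
√(4πDt) = 1.674 m, giving peak height M/(n_e·A·√(4πDt)) = 7.2/(0.42 × 240 × 1.674) = 0.04267 kg/m³.
(x−vt)²/(4Dt) = (-0.55)²/(4 × 0.023 × 9.7) = 0.3390; exp(−0.3390) = 0.7125.
C = 0.04267 × 0.7125 = 0.0304 kg/m³.

0.0304 kg/m³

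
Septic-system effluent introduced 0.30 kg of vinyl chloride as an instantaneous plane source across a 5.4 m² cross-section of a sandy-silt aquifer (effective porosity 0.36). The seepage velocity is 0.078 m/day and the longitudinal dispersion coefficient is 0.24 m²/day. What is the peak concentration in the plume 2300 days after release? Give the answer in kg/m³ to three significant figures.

0.00185 kg/m³

The peak of an instantaneous 1D plume sits at x = vt; there the Gaussian factor is 1 and C_max = M/(n_e·A·√(4πDt)), where n_e·A is the pore area the mass is dissolved in.
√(4πDt) = √(4π × 0.24 × 2300) = 83.29 m, so C_max = 0.30/(0.36 × 5.4 × 83.29) = 0.00185 kg/m³.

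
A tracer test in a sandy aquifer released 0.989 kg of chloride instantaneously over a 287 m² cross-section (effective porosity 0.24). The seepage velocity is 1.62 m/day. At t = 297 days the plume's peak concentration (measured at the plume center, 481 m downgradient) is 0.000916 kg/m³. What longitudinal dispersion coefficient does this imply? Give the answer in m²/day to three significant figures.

0.0658 m²/day

At the plume center C_max = M/(n_e·A·√(4πDt)), so D = M²/(4πt·(n_e·A·C_max)²).
n_e·A·C_max = 0.24 × 287 × 0.000916 = 0.06309 kg/m.
D = 0.989²/(4π × 297 × 0.06309²) = 0.0658 m²/day.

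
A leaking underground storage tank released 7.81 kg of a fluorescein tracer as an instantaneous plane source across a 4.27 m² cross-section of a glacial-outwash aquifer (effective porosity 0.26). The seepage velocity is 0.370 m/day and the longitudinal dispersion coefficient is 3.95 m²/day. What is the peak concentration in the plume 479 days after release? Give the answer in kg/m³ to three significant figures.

The peak of an instantaneous 1D plume sits at x = vt; there the Gaussian factor is 1 and C_max = M/(n_e·A·√(4πDt)), where n_e·A is the pore area the mass is dissolved in.
√(4πDt) = √(4π × 3.95 × 479) = 154.2 m, so C_max = 7.81/(0.26 × 4.27 × 154.2) = 0.0456 kg/m³.

0.0456 kg/m³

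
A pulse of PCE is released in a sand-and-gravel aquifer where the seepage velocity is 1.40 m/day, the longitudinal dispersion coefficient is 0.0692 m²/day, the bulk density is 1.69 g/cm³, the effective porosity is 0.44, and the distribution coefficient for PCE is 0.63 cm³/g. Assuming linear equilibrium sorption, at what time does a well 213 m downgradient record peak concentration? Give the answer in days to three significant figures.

520 days

Retardation factor R = 1 + ρ_b·K_d/n = 1 + 1.69 × 0.63/0.44 = 3.420.
Sorption retards both mechanisms: v_R = v/R = 0.4094 m/day, D_R = D/R = 0.02023 m²/day.
Peak time from v_R²t² + 2D_R t − x² = 0: t = (√(D_R² + v_R²x²) − D_R)/v_R².
√(D_R² + v_R²x²) = √(0.02023² + 0.4094² × 213²) = 87.20; v_R² = 0.1676.
t = (87.20 − 0.02023)/0.1676 = 520 days.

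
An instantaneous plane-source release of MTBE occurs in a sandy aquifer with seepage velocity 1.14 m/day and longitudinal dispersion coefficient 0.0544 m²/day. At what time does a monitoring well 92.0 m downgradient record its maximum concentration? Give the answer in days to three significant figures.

80.7 days

For the 1D instantaneous-source solution, setting ∂C/∂t = 0 at fixed x gives v²t² + 2Dt − x² = 0, so t = (√(D² + v²x²) − D)/v².
√(D² + v²x²) = √(0.0544² + 1.14² × 92.0²) = 104.9; v² = 1.2996.
t = (104.9 − 0.0544)/1.2996 = 80.7 days (vs. the pure-advection estimate x/v = 80.7 d).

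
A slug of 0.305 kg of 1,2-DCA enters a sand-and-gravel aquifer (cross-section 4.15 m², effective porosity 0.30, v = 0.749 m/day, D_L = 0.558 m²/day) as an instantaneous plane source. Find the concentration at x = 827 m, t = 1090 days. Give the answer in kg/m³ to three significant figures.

For an instantaneous plane source, C(x,t) = M/(n_e·A·√(4πDt)) · exp(−(x−vt)²/(4Dt)), with n_e·A the pore (flow) area.
Plume center vt = 0.749 × 1090 = 816.41 m, so the well at 827 m is 10.59 m downgradient of the peak.
√(4πDt) = 87.42 m, giving peak height M/(n_e·A·√(4πDt)) = 0.305/(0.30 × 4.15 × 87.42) = 0.002802 kg/m³.
(x−vt)²/(4Dt) = (10.59)²/(4 × 0.558 × 1090) = 0.04610; exp(−0.04610) = 0.9549.
C = 0.002802 × 0.9549 = 0.00268 kg/m³.

0.00268 kg/m³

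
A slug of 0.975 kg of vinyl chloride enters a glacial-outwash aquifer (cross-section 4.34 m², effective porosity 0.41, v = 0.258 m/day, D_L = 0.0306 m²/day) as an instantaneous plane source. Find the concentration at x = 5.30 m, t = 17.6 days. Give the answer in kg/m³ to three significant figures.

For an instantaneous plane source, C(x,t) = M/(n_e·A·√(4πDt)) · exp(−(x−vt)²/(4Dt)), with n_e·A the pore (flow) area.
Plume center vt = 0.258 × 17.6 = 4.5408 m, so the well at 5.30 m is 0.7592 m downgradient of the peak.
√(4πDt) = 2.601 m, giving peak height M/(n_e·A·√(4πDt)) = 0.975/(0.41 × 4.34 × 2.601) = 0.2107 kg/m³.
(x−vt)²/(4Dt) = (0.7592)²/(4 × 0.0306 × 17.6) = 0.2676; exp(−0.2676) = 0.7652.
C = 0.2107 × 0.7652 = 0.161 kg/m³.

0.161 kg/m³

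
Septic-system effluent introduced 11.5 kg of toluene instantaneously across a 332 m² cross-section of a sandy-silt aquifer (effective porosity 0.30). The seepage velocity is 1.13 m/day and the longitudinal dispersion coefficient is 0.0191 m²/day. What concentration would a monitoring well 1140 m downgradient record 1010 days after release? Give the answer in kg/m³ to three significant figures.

For an instantaneous plane source, C(x,t) = M/(n_e·A·√(4πDt)) · exp(−(x−vt)²/(4Dt)), with n_e·A the pore (flow) area.
Plume center vt = 1.13 × 1010 = 1141.3 m, so the well at 1140 m is 1.3 m upgradient of the peak.
√(4πDt) = 15.57 m, giving peak height M/(n_e·A·√(4πDt)) = 11.5/(0.30 × 332 × 15.57) = 0.007416 kg/m³.
(x−vt)²/(4Dt) = (-1.3)²/(4 × 0.0191 × 1010) = 0.02190; exp(−0.02190) = 0.9783.
C = 0.007416 × 0.9783 = 0.00726 kg/m³.

0.00726 kg/m³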